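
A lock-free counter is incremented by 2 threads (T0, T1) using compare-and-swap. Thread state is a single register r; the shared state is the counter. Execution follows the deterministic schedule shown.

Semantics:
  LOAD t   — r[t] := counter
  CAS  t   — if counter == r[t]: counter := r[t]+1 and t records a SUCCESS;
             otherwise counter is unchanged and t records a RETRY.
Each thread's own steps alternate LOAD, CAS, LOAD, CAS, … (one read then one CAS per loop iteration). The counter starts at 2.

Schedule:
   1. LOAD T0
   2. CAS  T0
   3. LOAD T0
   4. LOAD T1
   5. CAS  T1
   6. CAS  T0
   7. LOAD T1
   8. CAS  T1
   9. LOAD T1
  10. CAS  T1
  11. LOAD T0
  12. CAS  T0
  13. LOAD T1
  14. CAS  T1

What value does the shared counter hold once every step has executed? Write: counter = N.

[1] T0.load  rd  (counter 2, T0.r 2)
[2] T0.cas  hit  (counter 3, T0.r 2)
[3] T0.load  rd  (counter 3, T0.r 3)
[4] T1.load  rd  (counter 3, T1.r 3)
[5] T1.cas  hit  (counter 4, T1.r 3)
[6] T0.cas  miss  (counter 4, T0.r 3)
[7] T1.load  rd  (counter 4, T1.r 4)
[8] T1.cas  hit  (counter 5, T1.r 4)
[9] T1.load  rd  (counter 5, T1.r 5)
[10] T1.cas  hit  (counter 6, T1.r 5)
[11] T0.load  rd  (counter 6, T0.r 6)
[12] T0.cas  hit  (counter 7, T0.r 6)
[13] T1.load  rd  (counter 7, T1.r 7)
[14] T1.cas  hit  (counter 8, T1.r 7)

counter = 8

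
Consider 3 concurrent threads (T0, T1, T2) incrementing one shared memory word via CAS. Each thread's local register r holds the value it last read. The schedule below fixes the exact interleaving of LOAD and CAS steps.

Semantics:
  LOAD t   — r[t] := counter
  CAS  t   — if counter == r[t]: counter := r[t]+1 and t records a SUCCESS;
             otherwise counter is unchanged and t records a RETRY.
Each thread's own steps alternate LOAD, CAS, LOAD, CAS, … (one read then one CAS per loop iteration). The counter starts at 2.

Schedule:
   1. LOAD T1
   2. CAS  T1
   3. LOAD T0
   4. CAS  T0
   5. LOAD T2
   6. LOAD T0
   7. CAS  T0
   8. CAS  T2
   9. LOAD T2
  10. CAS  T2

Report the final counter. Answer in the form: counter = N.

   1) LOAD T1:  M=2  r_T1=2
   2) CAS  T1:  M=3  r_T1=2 ✓
   3) LOAD T0:  M=3  r_T0=3
   4) CAS  T0:  M=4  r_T0=3 ✓
   5) LOAD T2:  M=4  r_T2=4
   6) LOAD T0:  M=4  r_T0=4
   7) CAS  T0:  M=5  r_T0=4 ✓
   8) CAS  T2:  M=5  r_T2=4 ✗
   9) LOAD T2:  M=5  r_T2=5
  10) CAS  T2:  M=6  r_T2=5 ✓

counter = 6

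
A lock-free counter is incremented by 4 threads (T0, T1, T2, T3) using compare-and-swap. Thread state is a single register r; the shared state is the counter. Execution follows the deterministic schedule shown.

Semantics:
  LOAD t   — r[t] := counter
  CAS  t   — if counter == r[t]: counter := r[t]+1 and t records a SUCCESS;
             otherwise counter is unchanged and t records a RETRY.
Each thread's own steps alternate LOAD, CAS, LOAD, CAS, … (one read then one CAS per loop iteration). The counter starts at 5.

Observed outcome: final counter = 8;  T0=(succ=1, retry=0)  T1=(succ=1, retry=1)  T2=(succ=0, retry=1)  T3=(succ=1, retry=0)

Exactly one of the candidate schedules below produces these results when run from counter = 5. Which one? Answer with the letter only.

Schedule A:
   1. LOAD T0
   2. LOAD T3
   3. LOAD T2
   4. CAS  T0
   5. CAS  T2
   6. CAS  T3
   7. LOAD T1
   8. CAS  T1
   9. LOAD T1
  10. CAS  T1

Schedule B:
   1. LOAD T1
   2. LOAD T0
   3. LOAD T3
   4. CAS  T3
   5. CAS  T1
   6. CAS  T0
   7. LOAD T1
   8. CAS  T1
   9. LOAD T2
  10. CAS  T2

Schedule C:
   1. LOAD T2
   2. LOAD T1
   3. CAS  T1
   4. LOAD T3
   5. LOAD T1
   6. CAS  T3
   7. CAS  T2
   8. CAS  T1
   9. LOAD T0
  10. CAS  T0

Simulating candidate C:
step 1: T2 LOAD ⇒ load; ctr=5 reg=5
step 2: T1 LOAD ⇒ load; ctr=5 reg=5
step 3: T1 CAS ⇒ ok; ctr=6 reg=5
step 4: T3 LOAD ⇒ load; ctr=6 reg=6
step 5: T1 LOAD ⇒ load; ctr=6 reg=6
step 6: T3 CAS ⇒ ok; ctr=7 reg=6
step 7: T2 CAS ⇒ retry; ctr=7 reg=5
step 8: T1 CAS ⇒ retry; ctr=7 reg=6
step 9: T0 LOAD ⇒ load; ctr=7 reg=7
step 10: T0 CAS ⇒ ok; ctr=8 reg=7

C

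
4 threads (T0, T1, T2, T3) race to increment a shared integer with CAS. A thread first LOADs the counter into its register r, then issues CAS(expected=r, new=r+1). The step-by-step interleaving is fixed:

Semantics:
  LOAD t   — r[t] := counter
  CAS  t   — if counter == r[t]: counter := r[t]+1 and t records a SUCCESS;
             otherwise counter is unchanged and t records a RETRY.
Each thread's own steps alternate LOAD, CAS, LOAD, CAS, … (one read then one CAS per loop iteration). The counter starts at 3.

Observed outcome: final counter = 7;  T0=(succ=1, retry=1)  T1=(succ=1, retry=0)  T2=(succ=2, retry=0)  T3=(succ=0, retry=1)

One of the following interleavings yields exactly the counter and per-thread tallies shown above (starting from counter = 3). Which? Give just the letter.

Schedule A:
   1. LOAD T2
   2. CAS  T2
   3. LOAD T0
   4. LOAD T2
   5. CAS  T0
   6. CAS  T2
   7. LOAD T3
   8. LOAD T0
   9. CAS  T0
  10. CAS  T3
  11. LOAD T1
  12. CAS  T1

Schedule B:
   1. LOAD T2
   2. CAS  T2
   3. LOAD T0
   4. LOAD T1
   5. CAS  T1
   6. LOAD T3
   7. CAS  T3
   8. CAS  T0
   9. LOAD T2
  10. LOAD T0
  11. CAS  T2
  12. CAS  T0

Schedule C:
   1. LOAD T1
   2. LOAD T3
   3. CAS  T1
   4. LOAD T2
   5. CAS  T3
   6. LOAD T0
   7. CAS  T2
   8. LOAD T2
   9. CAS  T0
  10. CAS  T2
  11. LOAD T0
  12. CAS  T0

Run C:
1. LOAD T1 → mem=3 r[T1]=3 [LOAD]
2. LOAD T3 → mem=3 r[T3]=3 [LOAD]
3. CAS T1 → mem=4 r[T1]=3 [OK]
4. LOAD T2 → mem=4 r[T2]=4 [LOAD]
5. CAS T3 → mem=4 r[T3]=3 [RETRY]
6. LOAD T0 → mem=4 r[T0]=4 [LOAD]
7. CAS T2 → mem=5 r[T2]=4 [OK]
8. LOAD T2 → mem=5 r[T2]=5 [LOAD]
9. CAS T0 → mem=5 r[T0]=4 [RETRY]
10. CAS T2 → mem=6 r[T2]=5 [OK]
11. LOAD T0 → mem=6 r[T0]=6 [LOAD]
12. CAS T0 → mem=7 r[T0]=6 [OK]

C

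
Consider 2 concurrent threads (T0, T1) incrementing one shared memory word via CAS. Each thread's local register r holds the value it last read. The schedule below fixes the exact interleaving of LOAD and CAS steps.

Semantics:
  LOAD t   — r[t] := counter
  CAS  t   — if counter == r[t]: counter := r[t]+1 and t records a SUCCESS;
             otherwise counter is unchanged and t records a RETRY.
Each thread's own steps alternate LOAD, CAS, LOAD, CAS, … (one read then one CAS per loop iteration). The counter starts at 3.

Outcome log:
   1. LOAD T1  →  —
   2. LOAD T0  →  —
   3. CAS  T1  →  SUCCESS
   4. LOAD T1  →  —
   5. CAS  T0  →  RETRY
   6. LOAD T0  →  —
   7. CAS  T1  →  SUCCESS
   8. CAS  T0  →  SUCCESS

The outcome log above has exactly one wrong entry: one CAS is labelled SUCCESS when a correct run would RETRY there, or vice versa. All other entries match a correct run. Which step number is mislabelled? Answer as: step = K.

step = 8

Reference trace:
T1 LOAD — after: cnt=3, r=3 — load
T0 LOAD — after: cnt=3, r=3 — load
T1 CAS — after: cnt=4, r=3 — ok
T1 LOAD — after: cnt=4, r=4 — load
T0 CAS — after: cnt=4, r=3 — retry
T0 LOAD — after: cnt=4, r=4 — load
T1 CAS — after: cnt=5, r=4 — ok
T0 CAS — after: cnt=5, r=4 — retry
Log disagrees first at step 8.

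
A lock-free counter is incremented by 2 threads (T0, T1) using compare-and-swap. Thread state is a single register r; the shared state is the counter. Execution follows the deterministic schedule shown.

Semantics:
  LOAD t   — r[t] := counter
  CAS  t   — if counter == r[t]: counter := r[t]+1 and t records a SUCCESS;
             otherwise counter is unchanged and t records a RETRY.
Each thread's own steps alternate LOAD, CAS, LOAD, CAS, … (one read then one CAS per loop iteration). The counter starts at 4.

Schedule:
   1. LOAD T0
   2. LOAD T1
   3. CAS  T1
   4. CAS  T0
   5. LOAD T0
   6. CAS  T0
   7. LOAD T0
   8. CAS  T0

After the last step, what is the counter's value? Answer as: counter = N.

counter = 7

[1] T0.load  rd  (counter 4, T0.r 4)
[2] T1.load  rd  (counter 4, T1.r 4)
[3] T1.cas  hit  (counter 5, T1.r 4)
[4] T0.cas  miss  (counter 5, T0.r 4)
[5] T0.load  rd  (counter 5, T0.r 5)
[6] T0.cas  hit  (counter 6, T0.r 5)
[7] T0.load  rd  (counter 6, T0.r 6)
[8] T0.cas  hit  (counter 7, T0.r 6)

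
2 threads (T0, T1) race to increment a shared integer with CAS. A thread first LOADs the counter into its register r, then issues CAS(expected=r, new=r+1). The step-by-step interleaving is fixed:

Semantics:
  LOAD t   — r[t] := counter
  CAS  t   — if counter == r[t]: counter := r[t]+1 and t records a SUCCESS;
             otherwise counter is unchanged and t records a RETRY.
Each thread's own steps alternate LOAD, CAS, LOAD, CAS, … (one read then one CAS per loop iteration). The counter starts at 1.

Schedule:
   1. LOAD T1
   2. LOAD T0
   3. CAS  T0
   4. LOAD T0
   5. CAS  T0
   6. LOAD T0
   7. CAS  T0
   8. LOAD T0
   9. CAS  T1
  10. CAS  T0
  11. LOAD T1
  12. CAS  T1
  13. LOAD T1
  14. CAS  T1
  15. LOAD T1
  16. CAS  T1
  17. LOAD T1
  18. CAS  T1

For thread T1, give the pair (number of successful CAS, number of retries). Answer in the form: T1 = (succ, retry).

T1 = (4, 1)

step 1: T1 LOAD ⇒ load; ctr=1 reg=1
step 2: T0 LOAD ⇒ load; ctr=1 reg=1
step 3: T0 CAS ⇒ ok; ctr=2 reg=1
step 4: T0 LOAD ⇒ load; ctr=2 reg=2
step 5: T0 CAS ⇒ ok; ctr=3 reg=2
step 6: T0 LOAD ⇒ load; ctr=3 reg=3
step 7: T0 CAS ⇒ ok; ctr=4 reg=3
step 8: T0 LOAD ⇒ load; ctr=4 reg=4
step 9: T1 CAS ⇒ retry; ctr=4 reg=1
step 10: T0 CAS ⇒ ok; ctr=5 reg=4
step 11: T1 LOAD ⇒ load; ctr=5 reg=5
step 12: T1 CAS ⇒ ok; ctr=6 reg=5
step 13: T1 LOAD ⇒ load; ctr=6 reg=6
step 14: T1 CAS ⇒ ok; ctr=7 reg=6
step 15: T1 LOAD ⇒ load; ctr=7 reg=7
step 16: T1 CAS ⇒ ok; ctr=8 reg=7
step 17: T1 LOAD ⇒ load; ctr=8 reg=8
step 18: T1 CAS ⇒ ok; ctr=9 reg=8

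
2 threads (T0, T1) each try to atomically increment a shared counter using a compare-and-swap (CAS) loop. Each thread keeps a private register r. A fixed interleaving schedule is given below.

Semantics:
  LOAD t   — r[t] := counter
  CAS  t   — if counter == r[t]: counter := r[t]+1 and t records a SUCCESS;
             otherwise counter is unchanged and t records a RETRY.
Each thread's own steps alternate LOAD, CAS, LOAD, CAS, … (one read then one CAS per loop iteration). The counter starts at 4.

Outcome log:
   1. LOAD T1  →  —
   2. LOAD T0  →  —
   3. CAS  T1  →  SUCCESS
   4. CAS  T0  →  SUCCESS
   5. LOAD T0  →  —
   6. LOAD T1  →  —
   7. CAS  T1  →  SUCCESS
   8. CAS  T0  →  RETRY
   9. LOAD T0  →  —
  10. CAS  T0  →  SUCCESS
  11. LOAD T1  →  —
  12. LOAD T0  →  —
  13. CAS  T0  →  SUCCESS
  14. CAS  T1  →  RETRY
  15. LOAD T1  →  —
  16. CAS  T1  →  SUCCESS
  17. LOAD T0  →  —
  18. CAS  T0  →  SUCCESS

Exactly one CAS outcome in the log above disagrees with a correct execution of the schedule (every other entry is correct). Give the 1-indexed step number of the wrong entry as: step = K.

step = 4

Reference trace:
step 1: T1 LOAD ⇒ load; ctr=4 reg=4
step 2: T0 LOAD ⇒ load; ctr=4 reg=4
step 3: T1 CAS ⇒ ok; ctr=5 reg=4
step 4: T0 CAS ⇒ retry; ctr=5 reg=4
step 5: T0 LOAD ⇒ load; ctr=5 reg=5
step 6: T1 LOAD ⇒ load; ctr=5 reg=5
step 7: T1 CAS ⇒ ok; ctr=6 reg=5
step 8: T0 CAS ⇒ retry; ctr=6 reg=5
step 9: T0 LOAD ⇒ load; ctr=6 reg=6
step 10: T0 CAS ⇒ ok; ctr=7 reg=6
step 11: T1 LOAD ⇒ load; ctr=7 reg=7
step 12: T0 LOAD ⇒ load; ctr=7 reg=7
step 13: T0 CAS ⇒ ok; ctr=8 reg=7
step 14: T1 CAS ⇒ retry; ctr=8 reg=7
step 15: T1 LOAD ⇒ load; ctr=8 reg=8
step 16: T1 CAS ⇒ ok; ctr=9 reg=8
step 17: T0 LOAD ⇒ load; ctr=9 reg=9
step 18: T0 CAS ⇒ ok; ctr=10 reg=9
Log disagrees first at step 4.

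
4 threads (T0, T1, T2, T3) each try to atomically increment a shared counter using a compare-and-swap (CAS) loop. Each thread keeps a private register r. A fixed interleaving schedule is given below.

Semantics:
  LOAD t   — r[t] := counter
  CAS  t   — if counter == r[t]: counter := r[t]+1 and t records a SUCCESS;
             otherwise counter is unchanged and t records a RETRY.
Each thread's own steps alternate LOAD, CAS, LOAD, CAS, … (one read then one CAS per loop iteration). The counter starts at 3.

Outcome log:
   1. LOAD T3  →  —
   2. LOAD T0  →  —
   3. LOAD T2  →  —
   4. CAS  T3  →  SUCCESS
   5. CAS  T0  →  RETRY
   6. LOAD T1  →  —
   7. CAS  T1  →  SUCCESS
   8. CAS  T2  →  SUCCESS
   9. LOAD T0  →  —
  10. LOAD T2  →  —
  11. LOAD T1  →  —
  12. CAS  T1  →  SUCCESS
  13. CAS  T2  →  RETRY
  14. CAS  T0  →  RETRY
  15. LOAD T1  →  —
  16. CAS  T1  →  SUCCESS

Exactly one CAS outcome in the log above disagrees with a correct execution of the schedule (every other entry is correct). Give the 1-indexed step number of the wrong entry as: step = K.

Correct run:
step 1: T3 LOAD ⇒ load; ctr=3 reg=3
step 2: T0 LOAD ⇒ load; ctr=3 reg=3
step 3: T2 LOAD ⇒ load; ctr=3 reg=3
step 4: T3 CAS ⇒ ok; ctr=4 reg=3
step 5: T0 CAS ⇒ retry; ctr=4 reg=3
step 6: T1 LOAD ⇒ load; ctr=4 reg=4
step 7: T1 CAS ⇒ ok; ctr=5 reg=4
step 8: T2 CAS ⇒ retry; ctr=5 reg=3
step 9: T0 LOAD ⇒ load; ctr=5 reg=5
step 10: T2 LOAD ⇒ load; ctr=5 reg=5
step 11: T1 LOAD ⇒ load; ctr=5 reg=5
step 12: T1 CAS ⇒ ok; ctr=6 reg=5
step 13: T2 CAS ⇒ retry; ctr=6 reg=5
step 14: T0 CAS ⇒ retry; ctr=6 reg=5
step 15: T1 LOAD ⇒ load; ctr=6 reg=6
step 16: T1 CAS ⇒ ok; ctr=7 reg=6
Log disagrees first at step 8.

step = 8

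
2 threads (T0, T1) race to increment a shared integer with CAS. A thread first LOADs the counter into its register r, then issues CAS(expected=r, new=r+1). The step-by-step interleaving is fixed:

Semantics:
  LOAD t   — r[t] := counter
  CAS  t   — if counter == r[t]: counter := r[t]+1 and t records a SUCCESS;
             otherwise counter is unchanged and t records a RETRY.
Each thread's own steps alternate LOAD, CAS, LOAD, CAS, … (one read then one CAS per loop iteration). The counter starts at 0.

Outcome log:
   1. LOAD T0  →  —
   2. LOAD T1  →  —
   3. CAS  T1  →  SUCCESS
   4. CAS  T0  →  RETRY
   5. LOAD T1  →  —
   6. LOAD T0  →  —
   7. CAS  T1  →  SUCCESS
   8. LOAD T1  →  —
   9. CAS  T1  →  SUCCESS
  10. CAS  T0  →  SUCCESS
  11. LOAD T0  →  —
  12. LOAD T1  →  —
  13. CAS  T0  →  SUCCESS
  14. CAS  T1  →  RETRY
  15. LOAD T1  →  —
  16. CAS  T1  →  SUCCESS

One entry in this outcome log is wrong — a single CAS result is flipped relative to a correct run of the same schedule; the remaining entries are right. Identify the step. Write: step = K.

Correct run:
#1 T0 reads 0
#2 T1 reads 0
#3 T1 CAS(0→1) writes; counter now 1
#4 T0 CAS(0→1) fails; counter now 1
#5 T1 reads 1
#6 T0 reads 1
#7 T1 CAS(1→2) writes; counter now 2
#8 T1 reads 2
#9 T1 CAS(2→3) writes; counter now 3
#10 T0 CAS(1→2) fails; counter now 3
#11 T0 reads 3
#12 T1 reads 3
#13 T0 CAS(3→4) writes; counter now 4
#14 T1 CAS(3→4) fails; counter now 4
#15 T1 reads 4
#16 T1 CAS(4→5) writes; counter now 5
Flip is step 10.

step = 10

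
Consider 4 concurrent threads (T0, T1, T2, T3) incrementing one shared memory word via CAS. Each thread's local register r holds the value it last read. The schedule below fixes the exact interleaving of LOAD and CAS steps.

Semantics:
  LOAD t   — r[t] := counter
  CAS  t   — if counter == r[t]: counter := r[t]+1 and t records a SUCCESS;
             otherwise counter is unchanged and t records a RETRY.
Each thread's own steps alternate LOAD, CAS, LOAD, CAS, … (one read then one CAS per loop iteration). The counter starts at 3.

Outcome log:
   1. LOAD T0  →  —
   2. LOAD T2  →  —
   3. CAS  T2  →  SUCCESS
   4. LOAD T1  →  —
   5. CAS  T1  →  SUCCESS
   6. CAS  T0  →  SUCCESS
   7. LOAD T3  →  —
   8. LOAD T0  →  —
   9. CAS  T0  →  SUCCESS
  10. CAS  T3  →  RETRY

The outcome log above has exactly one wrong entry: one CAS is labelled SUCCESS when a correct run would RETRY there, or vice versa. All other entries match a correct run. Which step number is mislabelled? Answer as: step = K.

step = 6

Re-executing:
[1] T0.load  rd  (counter 3, T0.r 3)
[2] T2.load  rd  (counter 3, T2.r 3)
[3] T2.cas  hit  (counter 4, T2.r 3)
[4] T1.load  rd  (counter 4, T1.r 4)
[5] T1.cas  hit  (counter 5, T1.r 4)
[6] T0.cas  miss  (counter 5, T0.r 3)
[7] T3.load  rd  (counter 5, T3.r 5)
[8] T0.load  rd  (counter 5, T0.r 5)
[9] T0.cas  hit  (counter 6, T0.r 5)
[10] T3.cas  miss  (counter 6, T3.r 5)
Log disagrees first at step 6.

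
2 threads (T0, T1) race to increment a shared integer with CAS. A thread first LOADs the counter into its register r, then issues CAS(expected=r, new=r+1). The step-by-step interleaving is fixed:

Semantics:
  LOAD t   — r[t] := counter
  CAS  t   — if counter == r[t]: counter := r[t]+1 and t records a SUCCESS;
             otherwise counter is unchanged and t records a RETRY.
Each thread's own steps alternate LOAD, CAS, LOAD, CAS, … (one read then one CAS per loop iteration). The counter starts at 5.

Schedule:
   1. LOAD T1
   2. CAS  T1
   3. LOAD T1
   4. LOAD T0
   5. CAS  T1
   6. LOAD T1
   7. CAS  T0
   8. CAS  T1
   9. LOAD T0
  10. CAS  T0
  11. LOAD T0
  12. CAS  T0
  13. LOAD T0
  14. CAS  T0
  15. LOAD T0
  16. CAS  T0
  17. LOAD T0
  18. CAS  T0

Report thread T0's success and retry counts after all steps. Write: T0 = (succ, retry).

T0 = (5, 1)

1. LOAD T1 → mem=5 r[T1]=5 [LOAD]
2. CAS T1 → mem=6 r[T1]=5 [OK]
3. LOAD T1 → mem=6 r[T1]=6 [LOAD]
4. LOAD T0 → mem=6 r[T0]=6 [LOAD]
5. CAS T1 → mem=7 r[T1]=6 [OK]
6. LOAD T1 → mem=7 r[T1]=7 [LOAD]
7. CAS T0 → mem=7 r[T0]=6 [RETRY]
8. CAS T1 → mem=8 r[T1]=7 [OK]
9. LOAD T0 → mem=8 r[T0]=8 [LOAD]
10. CAS T0 → mem=9 r[T0]=8 [OK]
11. LOAD T0 → mem=9 r[T0]=9 [LOAD]
12. CAS T0 → mem=10 r[T0]=9 [OK]
13. LOAD T0 → mem=10 r[T0]=10 [LOAD]
14. CAS T0 → mem=11 r[T0]=10 [OK]
15. LOAD T0 → mem=11 r[T0]=11 [LOAD]
16. CAS T0 → mem=12 r[T0]=11 [OK]
17. LOAD T0 → mem=12 r[T0]=12 [LOAD]
18. CAS T0 → mem=13 r[T0]=12 [OK]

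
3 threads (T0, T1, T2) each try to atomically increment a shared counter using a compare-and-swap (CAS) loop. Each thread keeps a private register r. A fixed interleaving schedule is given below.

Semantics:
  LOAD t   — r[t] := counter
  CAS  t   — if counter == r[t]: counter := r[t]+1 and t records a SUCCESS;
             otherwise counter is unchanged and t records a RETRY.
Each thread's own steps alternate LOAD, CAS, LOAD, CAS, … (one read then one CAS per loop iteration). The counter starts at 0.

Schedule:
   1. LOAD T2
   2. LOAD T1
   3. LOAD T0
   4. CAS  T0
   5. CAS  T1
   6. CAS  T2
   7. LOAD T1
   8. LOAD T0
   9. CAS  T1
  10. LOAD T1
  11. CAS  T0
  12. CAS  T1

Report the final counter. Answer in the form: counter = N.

counter = 3

1. LOAD T2 → mem=0 r[T2]=0 [LOAD]
2. LOAD T1 → mem=0 r[T1]=0 [LOAD]
3. LOAD T0 → mem=0 r[T0]=0 [LOAD]
4. CAS T0 → mem=1 r[T0]=0 [OK]
5. CAS T1 → mem=1 r[T1]=0 [RETRY]
6. CAS T2 → mem=1 r[T2]=0 [RETRY]
7. LOAD T1 → mem=1 r[T1]=1 [LOAD]
8. LOAD T0 → mem=1 r[T0]=1 [LOAD]
9. CAS T1 → mem=2 r[T1]=1 [OK]
10. LOAD T1 → mem=2 r[T1]=2 [LOAD]
11. CAS T0 → mem=2 r[T0]=1 [RETRY]
12. CAS T1 → mem=3 r[T1]=2 [OK]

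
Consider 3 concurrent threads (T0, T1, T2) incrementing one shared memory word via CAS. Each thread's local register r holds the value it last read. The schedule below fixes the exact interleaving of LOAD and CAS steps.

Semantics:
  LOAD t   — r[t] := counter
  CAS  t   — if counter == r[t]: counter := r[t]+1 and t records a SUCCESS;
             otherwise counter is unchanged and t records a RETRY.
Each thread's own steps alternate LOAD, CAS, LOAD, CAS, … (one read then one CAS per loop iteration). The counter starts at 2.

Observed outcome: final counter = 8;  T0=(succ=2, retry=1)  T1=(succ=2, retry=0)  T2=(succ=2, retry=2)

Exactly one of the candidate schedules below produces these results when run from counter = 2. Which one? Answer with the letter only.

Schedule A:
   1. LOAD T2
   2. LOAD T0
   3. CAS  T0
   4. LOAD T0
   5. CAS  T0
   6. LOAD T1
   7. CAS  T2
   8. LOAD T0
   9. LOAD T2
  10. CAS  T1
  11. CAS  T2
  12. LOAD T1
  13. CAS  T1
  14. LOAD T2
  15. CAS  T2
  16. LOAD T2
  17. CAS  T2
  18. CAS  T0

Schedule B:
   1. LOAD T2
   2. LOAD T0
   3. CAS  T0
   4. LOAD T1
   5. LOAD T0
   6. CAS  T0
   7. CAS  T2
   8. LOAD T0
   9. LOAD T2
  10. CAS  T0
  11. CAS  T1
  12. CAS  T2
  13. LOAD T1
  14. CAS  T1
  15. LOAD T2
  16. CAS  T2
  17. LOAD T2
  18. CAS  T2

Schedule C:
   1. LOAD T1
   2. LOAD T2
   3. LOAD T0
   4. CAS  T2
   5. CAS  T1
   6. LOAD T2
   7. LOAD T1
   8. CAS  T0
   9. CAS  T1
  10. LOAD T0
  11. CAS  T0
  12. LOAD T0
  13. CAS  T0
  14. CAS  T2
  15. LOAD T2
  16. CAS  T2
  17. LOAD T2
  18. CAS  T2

Tracing schedule A:
T2 LOAD — after: cnt=2, r=2 — load
T0 LOAD — after: cnt=2, r=2 — load
T0 CAS — after: cnt=3, r=2 — ok
T0 LOAD — after: cnt=3, r=3 — load
T0 CAS — after: cnt=4, r=3 — ok
T1 LOAD — after: cnt=4, r=4 — load
T2 CAS — after: cnt=4, r=2 — retry
T0 LOAD — after: cnt=4, r=4 — load
T2 LOAD — after: cnt=4, r=4 — load
T1 CAS — after: cnt=5, r=4 — ok
T2 CAS — after: cnt=5, r=4 — retry
T1 LOAD — after: cnt=5, r=5 — load
T1 CAS — after: cnt=6, r=5 — ok
T2 LOAD — after: cnt=6, r=6 — load
T2 CAS — after: cnt=7, r=6 — ok
T2 LOAD — after: cnt=7, r=7 — load
T2 CAS — after: cnt=8, r=7 — ok
T0 CAS — after: cnt=8, r=4 — retry

A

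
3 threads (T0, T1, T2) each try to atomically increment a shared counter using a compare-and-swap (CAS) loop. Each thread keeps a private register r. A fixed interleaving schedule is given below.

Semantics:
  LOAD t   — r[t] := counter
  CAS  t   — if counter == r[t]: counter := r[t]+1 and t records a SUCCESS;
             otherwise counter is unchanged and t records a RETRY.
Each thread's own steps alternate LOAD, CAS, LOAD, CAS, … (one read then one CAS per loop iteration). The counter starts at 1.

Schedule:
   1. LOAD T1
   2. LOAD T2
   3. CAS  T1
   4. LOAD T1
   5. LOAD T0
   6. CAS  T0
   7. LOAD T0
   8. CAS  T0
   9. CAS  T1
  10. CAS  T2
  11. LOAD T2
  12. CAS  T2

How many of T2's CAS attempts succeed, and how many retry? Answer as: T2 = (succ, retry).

T2 = (1, 1)

step 1: T1 LOAD ⇒ load; ctr=1 reg=1
step 2: T2 LOAD ⇒ load; ctr=1 reg=1
step 3: T1 CAS ⇒ ok; ctr=2 reg=1
step 4: T1 LOAD ⇒ load; ctr=2 reg=2
step 5: T0 LOAD ⇒ load; ctr=2 reg=2
step 6: T0 CAS ⇒ ok; ctr=3 reg=2
step 7: T0 LOAD ⇒ load; ctr=3 reg=3
step 8: T0 CAS ⇒ ok; ctr=4 reg=3
step 9: T1 CAS ⇒ retry; ctr=4 reg=2
step 10: T2 CAS ⇒ retry; ctr=4 reg=1
step 11: T2 LOAD ⇒ load; ctr=4 reg=4
step 12: T2 CAS ⇒ ok; ctr=5 reg=4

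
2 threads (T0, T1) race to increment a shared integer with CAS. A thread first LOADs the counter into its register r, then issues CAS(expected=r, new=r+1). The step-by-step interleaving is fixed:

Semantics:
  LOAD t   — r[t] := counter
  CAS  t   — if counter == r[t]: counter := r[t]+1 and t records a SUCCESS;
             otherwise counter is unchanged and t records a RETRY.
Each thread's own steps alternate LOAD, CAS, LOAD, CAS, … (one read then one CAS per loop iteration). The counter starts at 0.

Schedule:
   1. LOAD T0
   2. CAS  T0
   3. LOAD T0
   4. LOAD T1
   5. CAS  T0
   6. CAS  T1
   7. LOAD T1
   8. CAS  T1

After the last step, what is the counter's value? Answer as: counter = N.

counter = 3

1. LOAD T0 → mem=0 r[T0]=0 [LOAD]
2. CAS T0 → mem=1 r[T0]=0 [OK]
3. LOAD T0 → mem=1 r[T0]=1 [LOAD]
4. LOAD T1 → mem=1 r[T1]=1 [LOAD]
5. CAS T0 → mem=2 r[T0]=1 [OK]
6. CAS T1 → mem=2 r[T1]=1 [RETRY]
7. LOAD T1 → mem=2 r[T1]=2 [LOAD]
8. CAS T1 → mem=3 r[T1]=2 [OK]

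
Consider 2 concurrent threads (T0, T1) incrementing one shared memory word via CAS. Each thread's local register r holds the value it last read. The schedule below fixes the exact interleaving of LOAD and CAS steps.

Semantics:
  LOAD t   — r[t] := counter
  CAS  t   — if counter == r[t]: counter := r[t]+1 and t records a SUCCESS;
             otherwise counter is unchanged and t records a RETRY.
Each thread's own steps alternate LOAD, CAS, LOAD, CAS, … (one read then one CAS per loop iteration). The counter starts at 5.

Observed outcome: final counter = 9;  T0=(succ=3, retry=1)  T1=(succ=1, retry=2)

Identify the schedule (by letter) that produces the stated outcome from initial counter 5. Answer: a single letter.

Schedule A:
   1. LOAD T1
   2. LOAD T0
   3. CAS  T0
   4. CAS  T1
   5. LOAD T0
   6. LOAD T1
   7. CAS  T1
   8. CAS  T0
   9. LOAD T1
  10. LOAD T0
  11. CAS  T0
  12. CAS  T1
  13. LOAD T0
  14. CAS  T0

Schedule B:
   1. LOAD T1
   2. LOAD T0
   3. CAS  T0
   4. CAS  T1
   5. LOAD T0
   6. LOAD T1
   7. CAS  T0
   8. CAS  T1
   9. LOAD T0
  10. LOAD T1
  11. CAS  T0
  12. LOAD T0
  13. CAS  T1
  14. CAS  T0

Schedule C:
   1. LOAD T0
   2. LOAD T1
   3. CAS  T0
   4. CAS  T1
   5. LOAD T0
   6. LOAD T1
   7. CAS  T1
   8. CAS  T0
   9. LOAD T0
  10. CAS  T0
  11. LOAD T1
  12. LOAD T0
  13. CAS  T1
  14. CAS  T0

A

Simulating candidate A:
T1 LOAD — after: cnt=5, r=5 — load
T0 LOAD — after: cnt=5, r=5 — load
T0 CAS — after: cnt=6, r=5 — ok
T1 CAS — after: cnt=6, r=5 — retry
T0 LOAD — after: cnt=6, r=6 — load
T1 LOAD — after: cnt=6, r=6 — load
T1 CAS — after: cnt=7, r=6 — ok
T0 CAS — after: cnt=7, r=6 — retry
T1 LOAD — after: cnt=7, r=7 — load
T0 LOAD — after: cnt=7, r=7 — load
T0 CAS — after: cnt=8, r=7 — ok
T1 CAS — after: cnt=8, r=7 — retry
T0 LOAD — after: cnt=8, r=8 — load
T0 CAS — after: cnt=9, r=8 — ok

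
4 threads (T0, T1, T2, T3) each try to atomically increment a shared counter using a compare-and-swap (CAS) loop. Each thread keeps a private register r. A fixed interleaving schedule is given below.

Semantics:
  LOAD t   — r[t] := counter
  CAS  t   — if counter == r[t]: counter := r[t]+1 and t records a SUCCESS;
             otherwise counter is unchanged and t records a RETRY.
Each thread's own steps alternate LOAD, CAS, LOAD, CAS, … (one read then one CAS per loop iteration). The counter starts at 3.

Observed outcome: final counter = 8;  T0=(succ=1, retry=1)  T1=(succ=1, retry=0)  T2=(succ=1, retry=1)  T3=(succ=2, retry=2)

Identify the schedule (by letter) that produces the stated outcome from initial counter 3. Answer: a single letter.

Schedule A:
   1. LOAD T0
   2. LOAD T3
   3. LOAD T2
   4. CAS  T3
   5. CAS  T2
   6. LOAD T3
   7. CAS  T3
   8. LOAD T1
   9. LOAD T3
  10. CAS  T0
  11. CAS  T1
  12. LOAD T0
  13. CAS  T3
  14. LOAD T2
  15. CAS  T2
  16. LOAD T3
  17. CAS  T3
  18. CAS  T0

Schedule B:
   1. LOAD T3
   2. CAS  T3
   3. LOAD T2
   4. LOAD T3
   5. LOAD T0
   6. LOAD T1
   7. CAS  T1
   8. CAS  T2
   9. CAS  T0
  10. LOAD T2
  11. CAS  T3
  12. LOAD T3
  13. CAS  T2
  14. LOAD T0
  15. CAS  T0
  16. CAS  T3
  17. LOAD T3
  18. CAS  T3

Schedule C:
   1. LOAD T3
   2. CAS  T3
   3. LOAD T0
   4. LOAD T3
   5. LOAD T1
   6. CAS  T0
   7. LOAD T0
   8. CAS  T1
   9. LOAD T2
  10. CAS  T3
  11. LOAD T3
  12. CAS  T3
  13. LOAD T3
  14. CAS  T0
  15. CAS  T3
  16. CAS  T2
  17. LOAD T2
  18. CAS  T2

Run B:
#1 T3 reads 3
#2 T3 CAS(3→4) writes; counter now 4
#3 T2 reads 4
#4 T3 reads 4
#5 T0 reads 4
#6 T1 reads 4
#7 T1 CAS(4→5) writes; counter now 5
#8 T2 CAS(4→5) fails; counter now 5
#9 T0 CAS(4→5) fails; counter now 5
#10 T2 reads 5
#11 T3 CAS(4→5) fails; counter now 5
#12 T3 reads 5
#13 T2 CAS(5→6) writes; counter now 6
#14 T0 reads 6
#15 T0 CAS(6→7) writes; counter now 7
#16 T3 CAS(5→6) fails; counter now 7
#17 T3 reads 7
#18 T3 CAS(7→8) writes; counter now 8

B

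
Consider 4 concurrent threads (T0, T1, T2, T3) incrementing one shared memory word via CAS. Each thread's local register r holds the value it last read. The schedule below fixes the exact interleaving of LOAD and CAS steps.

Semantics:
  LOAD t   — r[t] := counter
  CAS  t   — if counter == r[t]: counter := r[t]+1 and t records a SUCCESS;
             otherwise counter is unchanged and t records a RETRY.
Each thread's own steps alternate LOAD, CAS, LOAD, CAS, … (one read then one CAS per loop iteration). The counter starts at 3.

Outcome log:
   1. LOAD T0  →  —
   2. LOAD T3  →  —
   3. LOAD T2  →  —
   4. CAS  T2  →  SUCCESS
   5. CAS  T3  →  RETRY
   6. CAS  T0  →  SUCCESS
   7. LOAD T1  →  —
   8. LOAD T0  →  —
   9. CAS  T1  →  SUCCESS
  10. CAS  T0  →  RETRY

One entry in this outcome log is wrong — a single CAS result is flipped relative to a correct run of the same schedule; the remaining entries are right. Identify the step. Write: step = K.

step = 6

Reference trace:
step 1: T0 LOAD ⇒ load; ctr=3 reg=3
step 2: T3 LOAD ⇒ load; ctr=3 reg=3
step 3: T2 LOAD ⇒ load; ctr=3 reg=3
step 4: T2 CAS ⇒ ok; ctr=4 reg=3
step 5: T3 CAS ⇒ retry; ctr=4 reg=3
step 6: T0 CAS ⇒ retry; ctr=4 reg=3
step 7: T1 LOAD ⇒ load; ctr=4 reg=4
step 8: T0 LOAD ⇒ load; ctr=4 reg=4
step 9: T1 CAS ⇒ ok; ctr=5 reg=4
step 10: T0 CAS ⇒ retry; ctr=5 reg=4
Flip is step 6.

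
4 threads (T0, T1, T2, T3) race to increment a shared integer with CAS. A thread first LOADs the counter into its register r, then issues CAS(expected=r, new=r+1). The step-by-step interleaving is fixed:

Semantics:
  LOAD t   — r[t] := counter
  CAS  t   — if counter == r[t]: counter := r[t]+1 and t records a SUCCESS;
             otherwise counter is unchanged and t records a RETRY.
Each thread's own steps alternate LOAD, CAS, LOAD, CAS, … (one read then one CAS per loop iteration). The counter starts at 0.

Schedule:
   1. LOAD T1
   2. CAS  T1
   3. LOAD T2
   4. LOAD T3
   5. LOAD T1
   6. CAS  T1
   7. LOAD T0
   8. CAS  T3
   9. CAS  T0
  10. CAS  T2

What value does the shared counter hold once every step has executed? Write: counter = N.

#1 T1 reads 0
#2 T1 CAS(0→1) writes; counter now 1
#3 T2 reads 1
#4 T3 reads 1
#5 T1 reads 1
#6 T1 CAS(1→2) writes; counter now 2
#7 T0 reads 2
#8 T3 CAS(1→2) fails; counter now 2
#9 T0 CAS(2→3) writes; counter now 3
#10 T2 CAS(1→2) fails; counter now 3

counter = 3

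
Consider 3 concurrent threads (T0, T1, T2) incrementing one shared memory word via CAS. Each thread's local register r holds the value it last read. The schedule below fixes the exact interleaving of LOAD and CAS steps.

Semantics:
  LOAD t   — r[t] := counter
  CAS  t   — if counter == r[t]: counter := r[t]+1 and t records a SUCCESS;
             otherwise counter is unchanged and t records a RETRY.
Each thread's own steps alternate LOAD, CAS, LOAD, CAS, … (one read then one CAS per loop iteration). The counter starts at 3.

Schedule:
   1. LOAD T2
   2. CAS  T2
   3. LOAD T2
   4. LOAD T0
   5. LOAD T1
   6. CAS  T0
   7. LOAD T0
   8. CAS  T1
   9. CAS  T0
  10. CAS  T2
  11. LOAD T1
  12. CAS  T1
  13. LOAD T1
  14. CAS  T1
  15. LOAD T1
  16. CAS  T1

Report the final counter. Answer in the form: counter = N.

counter = 9

#1 T2 reads 3
#2 T2 CAS(3→4) writes; counter now 4
#3 T2 reads 4
#4 T0 reads 4
#5 T1 reads 4
#6 T0 CAS(4→5) writes; counter now 5
#7 T0 reads 5
#8 T1 CAS(4→5) fails; counter now 5
#9 T0 CAS(5→6) writes; counter now 6
#10 T2 CAS(4→5) fails; counter now 6
#11 T1 reads 6
#12 T1 CAS(6→7) writes; counter now 7
#13 T1 reads 7
#14 T1 CAS(7→8) writes; counter now 8
#15 T1 reads 8
#16 T1 CAS(8→9) writes; counter now 9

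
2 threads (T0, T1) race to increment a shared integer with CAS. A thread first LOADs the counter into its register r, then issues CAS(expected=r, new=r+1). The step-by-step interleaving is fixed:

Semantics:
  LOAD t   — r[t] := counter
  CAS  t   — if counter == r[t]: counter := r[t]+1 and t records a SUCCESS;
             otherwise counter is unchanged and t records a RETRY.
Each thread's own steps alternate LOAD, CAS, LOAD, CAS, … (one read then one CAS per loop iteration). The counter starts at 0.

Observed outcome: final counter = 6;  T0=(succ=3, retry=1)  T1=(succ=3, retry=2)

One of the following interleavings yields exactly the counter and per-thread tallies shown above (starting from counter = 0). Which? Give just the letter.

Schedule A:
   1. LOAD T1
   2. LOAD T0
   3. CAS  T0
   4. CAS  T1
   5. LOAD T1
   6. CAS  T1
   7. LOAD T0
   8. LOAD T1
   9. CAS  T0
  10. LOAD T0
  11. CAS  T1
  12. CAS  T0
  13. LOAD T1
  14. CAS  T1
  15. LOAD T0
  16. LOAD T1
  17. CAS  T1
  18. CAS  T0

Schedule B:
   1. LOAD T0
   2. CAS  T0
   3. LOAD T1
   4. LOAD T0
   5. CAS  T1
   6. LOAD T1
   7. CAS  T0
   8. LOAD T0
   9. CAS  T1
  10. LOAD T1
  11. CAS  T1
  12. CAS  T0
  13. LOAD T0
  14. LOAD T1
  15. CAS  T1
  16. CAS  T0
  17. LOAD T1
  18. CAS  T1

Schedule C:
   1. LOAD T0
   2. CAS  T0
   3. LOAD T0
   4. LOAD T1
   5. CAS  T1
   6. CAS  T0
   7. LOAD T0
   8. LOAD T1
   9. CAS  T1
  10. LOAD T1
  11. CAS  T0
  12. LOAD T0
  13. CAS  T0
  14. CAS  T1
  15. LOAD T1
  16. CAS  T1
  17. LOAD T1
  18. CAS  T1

A

Tracing schedule A:
   1) LOAD T1:  M=0  r_T1=0
   2) LOAD T0:  M=0  r_T0=0
   3) CAS  T0:  M=1  r_T0=0 ✓
   4) CAS  T1:  M=1  r_T1=0 ✗
   5) LOAD T1:  M=1  r_T1=1
   6) CAS  T1:  M=2  r_T1=1 ✓
   7) LOAD T0:  M=2  r_T0=2
   8) LOAD T1:  M=2  r_T1=2
   9) CAS  T0:  M=3  r_T0=2 ✓
  10) LOAD T0:  M=3  r_T0=3
  11) CAS  T1:  M=3  r_T1=2 ✗
  12) CAS  T0:  M=4  r_T0=3 ✓
  13) LOAD T1:  M=4  r_T1=4
  14) CAS  T1:  M=5  r_T1=4 ✓
  15) LOAD T0:  M=5  r_T0=5
  16) LOAD T1:  M=5  r_T1=5
  17) CAS  T1:  M=6  r_T1=5 ✓
  18) CAS  T0:  M=6  r_T0=5 ✗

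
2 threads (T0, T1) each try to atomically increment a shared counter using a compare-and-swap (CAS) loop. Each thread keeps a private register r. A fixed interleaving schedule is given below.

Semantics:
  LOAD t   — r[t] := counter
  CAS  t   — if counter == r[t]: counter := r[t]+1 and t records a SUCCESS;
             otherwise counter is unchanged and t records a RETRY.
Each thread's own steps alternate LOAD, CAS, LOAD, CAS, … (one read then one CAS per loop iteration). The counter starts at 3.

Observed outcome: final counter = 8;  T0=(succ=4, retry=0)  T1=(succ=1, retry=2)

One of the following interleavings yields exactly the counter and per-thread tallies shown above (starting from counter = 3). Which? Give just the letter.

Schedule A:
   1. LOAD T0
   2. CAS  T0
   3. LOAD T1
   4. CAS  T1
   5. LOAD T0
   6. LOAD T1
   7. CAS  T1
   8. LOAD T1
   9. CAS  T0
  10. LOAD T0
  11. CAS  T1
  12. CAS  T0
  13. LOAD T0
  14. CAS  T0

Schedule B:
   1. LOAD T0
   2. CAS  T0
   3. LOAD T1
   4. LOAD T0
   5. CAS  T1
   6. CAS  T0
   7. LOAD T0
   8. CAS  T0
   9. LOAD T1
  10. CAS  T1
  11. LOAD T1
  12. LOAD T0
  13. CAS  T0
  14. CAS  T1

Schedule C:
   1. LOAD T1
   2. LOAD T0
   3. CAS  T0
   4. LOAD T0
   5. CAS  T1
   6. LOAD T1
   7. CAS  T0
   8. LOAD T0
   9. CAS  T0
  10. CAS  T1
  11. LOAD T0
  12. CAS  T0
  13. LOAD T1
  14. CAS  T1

Run C:
[1] T1.load  rd  (counter 3, T1.r 3)
[2] T0.load  rd  (counter 3, T0.r 3)
[3] T0.cas  hit  (counter 4, T0.r 3)
[4] T0.load  rd  (counter 4, T0.r 4)
[5] T1.cas  miss  (counter 4, T1.r 3)
[6] T1.load  rd  (counter 4, T1.r 4)
[7] T0.cas  hit  (counter 5, T0.r 4)
[8] T0.load  rd  (counter 5, T0.r 5)
[9] T0.cas  hit  (counter 6, T0.r 5)
[10] T1.cas  miss  (counter 6, T1.r 4)
[11] T0.load  rd  (counter 6, T0.r 6)
[12] T0.cas  hit  (counter 7, T0.r 6)
[13] T1.load  rd  (counter 7, T1.r 7)
[14] T1.cas  hit  (counter 8, T1.r 7)

C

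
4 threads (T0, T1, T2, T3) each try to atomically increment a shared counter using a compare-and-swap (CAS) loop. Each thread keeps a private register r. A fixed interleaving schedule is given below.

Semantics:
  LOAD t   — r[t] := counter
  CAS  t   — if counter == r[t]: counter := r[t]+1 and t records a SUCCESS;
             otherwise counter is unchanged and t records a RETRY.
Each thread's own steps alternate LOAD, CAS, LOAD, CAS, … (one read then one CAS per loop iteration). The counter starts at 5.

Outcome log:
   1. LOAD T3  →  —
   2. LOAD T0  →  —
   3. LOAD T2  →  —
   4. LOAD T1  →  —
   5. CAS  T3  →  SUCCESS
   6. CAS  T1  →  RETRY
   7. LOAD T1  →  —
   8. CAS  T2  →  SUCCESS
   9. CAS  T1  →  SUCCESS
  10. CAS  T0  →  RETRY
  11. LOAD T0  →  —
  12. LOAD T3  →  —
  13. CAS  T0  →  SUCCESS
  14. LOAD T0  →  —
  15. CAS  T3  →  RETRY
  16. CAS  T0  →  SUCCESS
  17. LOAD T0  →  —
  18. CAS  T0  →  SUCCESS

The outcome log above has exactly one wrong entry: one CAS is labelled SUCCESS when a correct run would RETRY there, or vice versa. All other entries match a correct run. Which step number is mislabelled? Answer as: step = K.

step = 8

Reference trace:
1. LOAD T3 → mem=5 r[T3]=5 [LOAD]
2. LOAD T0 → mem=5 r[T0]=5 [LOAD]
3. LOAD T2 → mem=5 r[T2]=5 [LOAD]
4. LOAD T1 → mem=5 r[T1]=5 [LOAD]
5. CAS T3 → mem=6 r[T3]=5 [OK]
6. CAS T1 → mem=6 r[T1]=5 [RETRY]
7. LOAD T1 → mem=6 r[T1]=6 [LOAD]
8. CAS T2 → mem=6 r[T2]=5 [RETRY]
9. CAS T1 → mem=7 r[T1]=6 [OK]
10. CAS T0 → mem=7 r[T0]=5 [RETRY]
11. LOAD T0 → mem=7 r[T0]=7 [LOAD]
12. LOAD T3 → mem=7 r[T3]=7 [LOAD]
13. CAS T0 → mem=8 r[T0]=7 [OK]
14. LOAD T0 → mem=8 r[T0]=8 [LOAD]
15. CAS T3 → mem=8 r[T3]=7 [RETRY]
16. CAS T0 → mem=9 r[T0]=8 [OK]
17. LOAD T0 → mem=9 r[T0]=9 [LOAD]
18. CAS T0 → mem=10 r[T0]=9 [OK]
Mismatch at 8.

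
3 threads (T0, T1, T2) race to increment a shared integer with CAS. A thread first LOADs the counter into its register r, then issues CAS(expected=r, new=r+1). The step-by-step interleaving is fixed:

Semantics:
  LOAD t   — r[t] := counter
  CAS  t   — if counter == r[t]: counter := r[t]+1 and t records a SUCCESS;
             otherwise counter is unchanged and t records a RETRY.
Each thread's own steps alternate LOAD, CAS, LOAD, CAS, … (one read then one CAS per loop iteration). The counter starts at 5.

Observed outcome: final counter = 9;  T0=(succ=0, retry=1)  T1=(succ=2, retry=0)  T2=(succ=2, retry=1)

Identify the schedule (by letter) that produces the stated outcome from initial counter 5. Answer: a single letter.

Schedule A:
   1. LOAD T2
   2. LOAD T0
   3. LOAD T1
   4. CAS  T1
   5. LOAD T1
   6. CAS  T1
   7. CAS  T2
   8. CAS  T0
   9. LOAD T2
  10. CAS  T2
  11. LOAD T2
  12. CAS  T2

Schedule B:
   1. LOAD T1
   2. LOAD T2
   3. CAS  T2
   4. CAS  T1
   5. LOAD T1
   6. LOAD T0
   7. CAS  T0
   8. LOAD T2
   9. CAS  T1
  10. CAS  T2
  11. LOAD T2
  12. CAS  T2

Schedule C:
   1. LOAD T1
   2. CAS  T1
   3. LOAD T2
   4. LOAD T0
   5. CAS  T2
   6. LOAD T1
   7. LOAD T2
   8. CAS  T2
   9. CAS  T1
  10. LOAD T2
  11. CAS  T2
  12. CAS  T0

Tracing schedule A:
   1) LOAD T2:  M=5  r_T2=5
   2) LOAD T0:  M=5  r_T0=5
   3) LOAD T1:  M=5  r_T1=5
   4) CAS  T1:  M=6  r_T1=5 ✓
   5) LOAD T1:  M=6  r_T1=6
   6) CAS  T1:  M=7  r_T1=6 ✓
   7) CAS  T2:  M=7  r_T2=5 ✗
   8) CAS  T0:  M=7  r_T0=5 ✗
   9) LOAD T2:  M=7  r_T2=7
  10) CAS  T2:  M=8  r_T2=7 ✓
  11) LOAD T2:  M=8  r_T2=8
  12) CAS  T2:  M=9  r_T2=8 ✓

A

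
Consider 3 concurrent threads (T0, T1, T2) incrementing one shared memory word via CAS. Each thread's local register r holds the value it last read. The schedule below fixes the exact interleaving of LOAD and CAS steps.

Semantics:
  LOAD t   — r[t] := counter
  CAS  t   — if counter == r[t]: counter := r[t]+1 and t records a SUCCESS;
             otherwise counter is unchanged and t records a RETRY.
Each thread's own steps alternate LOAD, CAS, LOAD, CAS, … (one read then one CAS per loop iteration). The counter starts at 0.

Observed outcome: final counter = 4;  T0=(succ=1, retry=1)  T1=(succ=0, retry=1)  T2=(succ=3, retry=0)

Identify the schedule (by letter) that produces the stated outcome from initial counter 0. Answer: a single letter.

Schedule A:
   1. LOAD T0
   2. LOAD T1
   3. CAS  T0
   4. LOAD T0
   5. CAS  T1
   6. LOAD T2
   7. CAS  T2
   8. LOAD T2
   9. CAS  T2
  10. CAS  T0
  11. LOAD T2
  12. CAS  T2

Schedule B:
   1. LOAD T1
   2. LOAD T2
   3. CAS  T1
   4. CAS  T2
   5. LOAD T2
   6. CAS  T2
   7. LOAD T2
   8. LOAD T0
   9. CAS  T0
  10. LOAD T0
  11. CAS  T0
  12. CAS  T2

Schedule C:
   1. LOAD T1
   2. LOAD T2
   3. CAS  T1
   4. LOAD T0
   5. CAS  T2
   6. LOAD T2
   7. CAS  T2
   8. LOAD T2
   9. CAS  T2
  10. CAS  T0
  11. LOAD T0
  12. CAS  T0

A

Run A:
step 1: T0 LOAD ⇒ load; ctr=0 reg=0
step 2: T1 LOAD ⇒ load; ctr=0 reg=0
step 3: T0 CAS ⇒ ok; ctr=1 reg=0
step 4: T0 LOAD ⇒ load; ctr=1 reg=1
step 5: T1 CAS ⇒ retry; ctr=1 reg=0
step 6: T2 LOAD ⇒ load; ctr=1 reg=1
step 7: T2 CAS ⇒ ok; ctr=2 reg=1
step 8: T2 LOAD ⇒ load; ctr=2 reg=2
step 9: T2 CAS ⇒ ok; ctr=3 reg=2
step 10: T0 CAS ⇒ retry; ctr=3 reg=1
step 11: T2 LOAD ⇒ load; ctr=3 reg=3
step 12: T2 CAS ⇒ ok; ctr=4 reg=3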